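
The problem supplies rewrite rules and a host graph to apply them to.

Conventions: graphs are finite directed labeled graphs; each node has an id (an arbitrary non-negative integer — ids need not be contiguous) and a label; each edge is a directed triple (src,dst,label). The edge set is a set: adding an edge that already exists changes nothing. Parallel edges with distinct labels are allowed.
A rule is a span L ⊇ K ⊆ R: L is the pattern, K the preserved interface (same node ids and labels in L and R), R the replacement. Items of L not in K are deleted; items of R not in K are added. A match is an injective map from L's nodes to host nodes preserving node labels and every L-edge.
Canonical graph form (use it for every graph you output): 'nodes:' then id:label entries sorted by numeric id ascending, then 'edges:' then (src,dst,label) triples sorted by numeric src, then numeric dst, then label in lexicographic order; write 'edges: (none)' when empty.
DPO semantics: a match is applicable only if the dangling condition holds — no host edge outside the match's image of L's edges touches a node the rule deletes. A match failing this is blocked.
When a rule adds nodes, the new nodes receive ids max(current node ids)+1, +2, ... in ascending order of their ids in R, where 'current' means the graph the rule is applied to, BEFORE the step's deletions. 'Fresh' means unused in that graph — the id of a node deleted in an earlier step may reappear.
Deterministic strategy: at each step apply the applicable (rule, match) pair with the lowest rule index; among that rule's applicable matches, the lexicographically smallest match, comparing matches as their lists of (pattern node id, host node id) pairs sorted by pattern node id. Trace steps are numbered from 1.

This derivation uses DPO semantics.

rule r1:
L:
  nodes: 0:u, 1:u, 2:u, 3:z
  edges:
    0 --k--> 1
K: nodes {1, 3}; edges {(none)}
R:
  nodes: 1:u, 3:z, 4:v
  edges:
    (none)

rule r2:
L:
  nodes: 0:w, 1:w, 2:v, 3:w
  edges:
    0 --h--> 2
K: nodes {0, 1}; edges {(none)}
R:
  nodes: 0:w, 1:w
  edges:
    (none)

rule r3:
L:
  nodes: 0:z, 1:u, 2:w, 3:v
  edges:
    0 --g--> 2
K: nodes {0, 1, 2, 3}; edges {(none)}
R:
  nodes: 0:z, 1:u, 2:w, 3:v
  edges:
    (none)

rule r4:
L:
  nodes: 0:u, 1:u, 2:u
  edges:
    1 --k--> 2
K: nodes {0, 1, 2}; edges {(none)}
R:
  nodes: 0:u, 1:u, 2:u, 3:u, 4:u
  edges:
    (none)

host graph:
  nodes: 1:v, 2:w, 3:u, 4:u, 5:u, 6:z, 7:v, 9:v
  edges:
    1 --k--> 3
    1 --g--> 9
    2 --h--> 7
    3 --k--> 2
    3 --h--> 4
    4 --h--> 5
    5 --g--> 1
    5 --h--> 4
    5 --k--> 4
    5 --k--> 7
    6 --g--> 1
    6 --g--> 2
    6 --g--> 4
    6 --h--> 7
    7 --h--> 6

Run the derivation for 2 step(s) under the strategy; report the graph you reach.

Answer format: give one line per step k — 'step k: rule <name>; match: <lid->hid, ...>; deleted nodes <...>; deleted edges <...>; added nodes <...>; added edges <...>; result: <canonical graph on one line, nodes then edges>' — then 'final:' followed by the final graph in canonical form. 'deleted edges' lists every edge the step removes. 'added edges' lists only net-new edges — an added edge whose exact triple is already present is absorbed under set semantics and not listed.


step 1: rule r3; match: 0->6, 1->3, 2->2, 3->1; deleted nodes (none); deleted edges (6,2,g); added nodes (none); added edges (none); result: nodes: 1:v, 2:w, 3:u, 4:u, 5:u, 6:z, 7:v, 9:v edges: (1,3,k); (1,9,g); (2,7,h); (3,2,k); (3,4,h); (4,5,h); (5,1,g); (5,4,h); (5,4,k); (5,7,k); (6,1,g); (6,4,g); (6,7,h); (7,6,h)
step 2: rule r4; match: 0->3, 1->5, 2->4; deleted nodes (none); deleted edges (5,4,k); added nodes 10, 11; added edges (none); result: nodes: 1:v, 2:w, 3:u, 4:u, 5:u, 6:z, 7:v, 9:v, 10:u, 11:u edges: (1,3,k); (1,9,g); (2,7,h); (3,2,k); (3,4,h); (4,5,h); (5,1,g); (5,4,h); (5,7,k); (6,1,g); (6,4,g); (6,7,h); (7,6,h)
final:
nodes: 1:v, 2:w, 3:u, 4:u, 5:u, 6:z, 7:v, 9:v, 10:u, 11:u
edges: (1,3,k); (1,9,g); (2,7,h); (3,2,k); (3,4,h); (4,5,h); (5,1,g); (5,4,h); (5,7,k); (6,1,g); (6,4,g); (6,7,h); (7,6,h)


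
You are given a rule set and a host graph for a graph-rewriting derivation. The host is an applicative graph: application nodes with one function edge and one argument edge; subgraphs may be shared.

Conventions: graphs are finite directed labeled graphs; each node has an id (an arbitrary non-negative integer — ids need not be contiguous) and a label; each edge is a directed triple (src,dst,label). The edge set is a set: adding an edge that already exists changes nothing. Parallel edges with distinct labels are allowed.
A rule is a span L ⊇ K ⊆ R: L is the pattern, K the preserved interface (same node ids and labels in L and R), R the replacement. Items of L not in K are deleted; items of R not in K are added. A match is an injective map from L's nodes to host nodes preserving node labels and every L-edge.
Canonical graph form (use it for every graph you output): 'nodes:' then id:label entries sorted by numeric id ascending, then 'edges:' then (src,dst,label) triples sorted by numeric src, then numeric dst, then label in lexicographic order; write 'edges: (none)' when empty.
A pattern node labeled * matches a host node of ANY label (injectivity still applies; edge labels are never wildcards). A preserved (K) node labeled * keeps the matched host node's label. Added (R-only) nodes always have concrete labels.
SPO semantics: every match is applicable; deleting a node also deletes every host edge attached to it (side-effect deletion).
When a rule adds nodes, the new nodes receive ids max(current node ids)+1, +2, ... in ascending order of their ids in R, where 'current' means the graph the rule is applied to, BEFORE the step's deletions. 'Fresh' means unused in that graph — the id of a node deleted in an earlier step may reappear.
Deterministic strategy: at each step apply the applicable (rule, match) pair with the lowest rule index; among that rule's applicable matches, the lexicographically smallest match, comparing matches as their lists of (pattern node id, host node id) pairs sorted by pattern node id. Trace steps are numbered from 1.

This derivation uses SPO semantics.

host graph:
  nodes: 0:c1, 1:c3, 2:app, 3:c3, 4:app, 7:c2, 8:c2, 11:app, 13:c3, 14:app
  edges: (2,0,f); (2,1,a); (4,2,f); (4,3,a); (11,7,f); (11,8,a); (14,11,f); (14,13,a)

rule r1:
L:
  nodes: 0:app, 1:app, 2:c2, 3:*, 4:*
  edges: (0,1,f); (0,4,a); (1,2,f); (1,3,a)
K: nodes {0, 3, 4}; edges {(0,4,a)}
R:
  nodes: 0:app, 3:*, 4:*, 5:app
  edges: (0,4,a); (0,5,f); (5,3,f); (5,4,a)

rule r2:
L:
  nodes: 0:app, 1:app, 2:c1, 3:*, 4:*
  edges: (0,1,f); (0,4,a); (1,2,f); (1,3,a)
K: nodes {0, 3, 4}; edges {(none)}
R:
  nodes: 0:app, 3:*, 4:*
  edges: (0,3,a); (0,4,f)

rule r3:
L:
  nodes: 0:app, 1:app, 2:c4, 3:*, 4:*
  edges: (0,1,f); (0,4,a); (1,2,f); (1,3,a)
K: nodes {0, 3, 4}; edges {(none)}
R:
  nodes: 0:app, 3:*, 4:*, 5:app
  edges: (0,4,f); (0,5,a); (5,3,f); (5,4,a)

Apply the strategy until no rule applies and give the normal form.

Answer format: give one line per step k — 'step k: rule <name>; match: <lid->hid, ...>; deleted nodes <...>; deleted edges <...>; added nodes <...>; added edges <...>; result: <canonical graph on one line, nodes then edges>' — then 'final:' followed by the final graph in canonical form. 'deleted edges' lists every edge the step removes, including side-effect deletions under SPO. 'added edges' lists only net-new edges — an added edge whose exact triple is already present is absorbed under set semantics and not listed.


step 1: rule r1; match: 0->14, 1->11, 2->7, 3->8, 4->13; deleted nodes 7, 11; deleted edges (11,7,f); (11,8,a); (14,11,f); added nodes 15; added edges (14,15,f); (15,8,f); (15,13,a); result: nodes: 0:c1, 1:c3, 2:app, 3:c3, 4:app, 8:c2, 13:c3, 14:app, 15:app edges: (2,0,f); (2,1,a); (4,2,f); (4,3,a); (14,13,a); (14,15,f); (15,8,f); (15,13,a)
step 2: rule r2; match: 0->4, 1->2, 2->0, 3->1, 4->3; deleted nodes 0, 2; deleted edges (2,0,f); (2,1,a); (4,2,f); (4,3,a); added nodes (none); added edges (4,1,a); (4,3,f); result: nodes: 1:c3, 3:c3, 4:app, 8:c2, 13:c3, 14:app, 15:app edges: (4,1,a); (4,3,f); (14,13,a); (14,15,f); (15,8,f); (15,13,a)
final:
nodes: 1:c3, 3:c3, 4:app, 8:c2, 13:c3, 14:app, 15:app
edges: (4,1,a); (4,3,f); (14,13,a); (14,15,f); (15,8,f); (15,13,a)


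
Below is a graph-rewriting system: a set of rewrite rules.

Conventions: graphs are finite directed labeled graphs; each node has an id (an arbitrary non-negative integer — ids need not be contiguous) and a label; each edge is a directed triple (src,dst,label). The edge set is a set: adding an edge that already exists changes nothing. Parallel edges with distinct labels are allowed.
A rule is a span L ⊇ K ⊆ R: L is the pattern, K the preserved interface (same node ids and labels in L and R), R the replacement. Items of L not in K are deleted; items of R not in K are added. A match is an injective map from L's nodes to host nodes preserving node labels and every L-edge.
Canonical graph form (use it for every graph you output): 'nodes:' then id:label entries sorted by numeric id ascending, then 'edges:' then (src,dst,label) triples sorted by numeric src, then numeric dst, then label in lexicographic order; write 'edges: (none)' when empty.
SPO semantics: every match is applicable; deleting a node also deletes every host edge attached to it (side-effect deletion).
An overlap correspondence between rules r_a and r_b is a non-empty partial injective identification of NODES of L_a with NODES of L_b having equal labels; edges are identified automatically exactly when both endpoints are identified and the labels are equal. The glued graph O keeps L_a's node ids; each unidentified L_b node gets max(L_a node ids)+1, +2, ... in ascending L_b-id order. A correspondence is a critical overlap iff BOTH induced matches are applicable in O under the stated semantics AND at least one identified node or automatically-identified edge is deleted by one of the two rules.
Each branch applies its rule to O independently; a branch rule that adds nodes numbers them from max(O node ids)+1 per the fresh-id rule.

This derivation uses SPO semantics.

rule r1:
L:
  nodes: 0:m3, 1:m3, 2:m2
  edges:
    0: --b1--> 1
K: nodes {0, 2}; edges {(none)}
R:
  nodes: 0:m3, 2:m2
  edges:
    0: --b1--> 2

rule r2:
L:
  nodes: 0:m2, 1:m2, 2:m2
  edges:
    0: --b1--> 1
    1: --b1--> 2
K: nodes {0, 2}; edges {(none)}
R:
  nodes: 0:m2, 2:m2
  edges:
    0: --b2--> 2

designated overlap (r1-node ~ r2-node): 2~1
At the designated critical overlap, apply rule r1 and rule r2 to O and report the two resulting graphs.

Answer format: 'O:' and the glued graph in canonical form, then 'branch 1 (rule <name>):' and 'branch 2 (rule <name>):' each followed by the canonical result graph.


O:
nodes: 0:m3, 1:m3, 2:m2, 3:m2, 4:m2
edges: (0,1,b1); (2,4,b1); (3,2,b1)
branch 1 (rule r1):
nodes: 0:m3, 2:m2, 3:m2, 4:m2
edges: (0,2,b1); (2,4,b1); (3,2,b1)
branch 2 (rule r2):
nodes: 0:m3, 1:m3, 3:m2, 4:m2
edges: (0,1,b1); (3,4,b2)


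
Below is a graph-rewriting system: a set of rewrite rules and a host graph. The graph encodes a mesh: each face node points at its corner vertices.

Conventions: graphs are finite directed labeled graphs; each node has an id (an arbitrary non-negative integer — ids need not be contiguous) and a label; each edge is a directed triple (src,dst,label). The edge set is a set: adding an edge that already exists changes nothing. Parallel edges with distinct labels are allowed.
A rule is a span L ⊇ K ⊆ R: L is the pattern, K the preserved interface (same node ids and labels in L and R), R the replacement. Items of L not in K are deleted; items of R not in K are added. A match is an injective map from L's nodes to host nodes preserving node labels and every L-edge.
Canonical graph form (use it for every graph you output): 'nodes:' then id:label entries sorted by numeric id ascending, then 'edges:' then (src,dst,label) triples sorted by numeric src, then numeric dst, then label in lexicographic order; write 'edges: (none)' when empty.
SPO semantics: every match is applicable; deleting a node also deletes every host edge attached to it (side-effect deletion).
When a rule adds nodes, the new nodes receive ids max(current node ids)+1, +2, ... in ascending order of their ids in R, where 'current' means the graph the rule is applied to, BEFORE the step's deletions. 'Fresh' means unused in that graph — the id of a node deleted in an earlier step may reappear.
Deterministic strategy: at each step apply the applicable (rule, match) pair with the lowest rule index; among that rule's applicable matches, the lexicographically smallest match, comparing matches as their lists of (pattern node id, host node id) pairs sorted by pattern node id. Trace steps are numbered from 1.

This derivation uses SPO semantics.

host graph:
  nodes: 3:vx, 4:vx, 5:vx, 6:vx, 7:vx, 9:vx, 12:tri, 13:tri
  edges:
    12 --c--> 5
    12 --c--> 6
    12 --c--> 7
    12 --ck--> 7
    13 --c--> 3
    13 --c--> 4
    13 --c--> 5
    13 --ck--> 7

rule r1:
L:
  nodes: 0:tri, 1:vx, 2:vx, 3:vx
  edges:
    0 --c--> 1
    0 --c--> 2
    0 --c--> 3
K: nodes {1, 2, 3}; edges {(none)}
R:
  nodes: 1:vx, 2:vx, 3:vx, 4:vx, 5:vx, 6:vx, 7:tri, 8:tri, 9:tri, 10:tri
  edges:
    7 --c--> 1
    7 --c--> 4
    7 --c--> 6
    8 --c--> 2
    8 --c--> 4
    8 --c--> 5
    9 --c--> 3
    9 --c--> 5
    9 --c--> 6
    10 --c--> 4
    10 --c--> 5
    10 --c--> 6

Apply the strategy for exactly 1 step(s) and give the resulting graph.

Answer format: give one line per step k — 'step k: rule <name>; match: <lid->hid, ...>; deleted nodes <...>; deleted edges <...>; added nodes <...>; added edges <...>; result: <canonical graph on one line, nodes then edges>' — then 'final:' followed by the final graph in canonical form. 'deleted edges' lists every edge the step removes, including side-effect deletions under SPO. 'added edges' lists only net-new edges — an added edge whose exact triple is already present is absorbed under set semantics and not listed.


step 1: rule r1; match: 0->12, 1->5, 2->6, 3->7; deleted nodes 12; deleted edges (12,5,c); (12,6,c); (12,7,c); (12,7,ck); added nodes 14, 15, 16, 17, 18, 19, 20; added edges (17,5,c); (17,14,c); (17,16,c); (18,6,c); (18,14,c); (18,15,c); (19,7,c); (19,15,c); (19,16,c); (20,14,c); (20,15,c); (20,16,c); result: nodes: 3:vx, 4:vx, 5:vx, 6:vx, 7:vx, 9:vx, 13:tri, 14:vx, 15:vx, 16:vx, 17:tri, 18:tri, 19:tri, 20:tri edges: (13,3,c); (13,4,c); (13,5,c); (13,7,ck); (17,5,c); (17,14,c); (17,16,c); (18,6,c); (18,14,c); (18,15,c); (19,7,c); (19,15,c); (19,16,c); (20,14,c); (20,15,c); (20,16,c)
final:
nodes: 3:vx, 4:vx, 5:vx, 6:vx, 7:vx, 9:vx, 13:tri, 14:vx, 15:vx, 16:vx, 17:tri, 18:tri, 19:tri, 20:tri
edges: (13,3,c); (13,4,c); (13,5,c); (13,7,ck); (17,5,c); (17,14,c); (17,16,c); (18,6,c); (18,14,c); (18,15,c); (19,7,c); (19,15,c); (19,16,c); (20,14,c); (20,15,c); (20,16,c)


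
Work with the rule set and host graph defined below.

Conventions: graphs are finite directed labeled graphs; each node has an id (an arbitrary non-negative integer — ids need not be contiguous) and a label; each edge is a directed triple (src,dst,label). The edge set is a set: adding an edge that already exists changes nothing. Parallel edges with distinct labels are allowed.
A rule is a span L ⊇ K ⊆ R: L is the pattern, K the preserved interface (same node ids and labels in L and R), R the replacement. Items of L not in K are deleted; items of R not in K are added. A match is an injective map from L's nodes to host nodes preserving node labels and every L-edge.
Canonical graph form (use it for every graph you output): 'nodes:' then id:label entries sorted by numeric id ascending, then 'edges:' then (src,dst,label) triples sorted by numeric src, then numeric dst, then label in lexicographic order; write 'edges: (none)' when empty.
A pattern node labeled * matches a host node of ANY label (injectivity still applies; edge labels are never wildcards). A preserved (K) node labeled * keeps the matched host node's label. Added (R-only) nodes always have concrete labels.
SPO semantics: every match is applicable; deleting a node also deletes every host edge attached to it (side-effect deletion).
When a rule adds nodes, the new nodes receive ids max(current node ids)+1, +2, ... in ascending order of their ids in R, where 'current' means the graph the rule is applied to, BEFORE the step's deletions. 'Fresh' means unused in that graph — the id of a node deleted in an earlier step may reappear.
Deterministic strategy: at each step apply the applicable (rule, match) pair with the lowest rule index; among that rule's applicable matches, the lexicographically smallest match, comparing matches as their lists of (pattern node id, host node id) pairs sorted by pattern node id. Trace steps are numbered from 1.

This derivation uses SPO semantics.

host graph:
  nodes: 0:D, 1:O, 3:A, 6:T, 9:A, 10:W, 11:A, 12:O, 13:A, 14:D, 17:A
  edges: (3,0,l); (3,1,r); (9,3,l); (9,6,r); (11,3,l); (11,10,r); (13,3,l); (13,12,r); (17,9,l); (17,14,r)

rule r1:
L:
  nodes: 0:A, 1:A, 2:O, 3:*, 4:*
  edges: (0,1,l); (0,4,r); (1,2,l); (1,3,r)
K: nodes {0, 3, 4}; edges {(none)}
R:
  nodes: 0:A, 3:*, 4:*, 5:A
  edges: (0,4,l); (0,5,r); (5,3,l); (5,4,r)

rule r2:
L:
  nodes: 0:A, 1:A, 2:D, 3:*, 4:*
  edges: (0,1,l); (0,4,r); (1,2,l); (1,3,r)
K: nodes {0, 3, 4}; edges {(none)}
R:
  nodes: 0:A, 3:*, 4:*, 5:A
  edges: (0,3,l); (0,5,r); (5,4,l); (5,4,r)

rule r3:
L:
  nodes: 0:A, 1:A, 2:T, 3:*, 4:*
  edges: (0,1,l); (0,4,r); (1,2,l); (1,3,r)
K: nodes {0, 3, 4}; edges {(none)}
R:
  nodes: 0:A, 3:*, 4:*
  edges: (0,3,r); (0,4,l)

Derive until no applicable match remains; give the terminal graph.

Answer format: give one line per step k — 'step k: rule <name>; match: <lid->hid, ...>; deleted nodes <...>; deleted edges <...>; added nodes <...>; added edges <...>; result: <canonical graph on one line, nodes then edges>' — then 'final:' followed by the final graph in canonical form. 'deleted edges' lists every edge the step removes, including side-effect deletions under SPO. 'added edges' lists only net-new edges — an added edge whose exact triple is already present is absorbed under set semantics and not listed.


step 1: rule r2; match: 0->9, 1->3, 2->0, 3->1, 4->6; deleted nodes 0, 3; deleted edges (3,0,l); (3,1,r); (9,3,l); (9,6,r); (11,3,l); (13,3,l); added nodes 18; added edges (9,1,l); (9,18,r); (18,6,l); (18,6,r); result: nodes: 1:O, 6:T, 9:A, 10:W, 11:A, 12:O, 13:A, 14:D, 17:A, 18:A edges: (9,1,l); (9,18,r); (11,10,r); (13,12,r); (17,9,l); (17,14,r); (18,6,l); (18,6,r)
step 2: rule r1; match: 0->17, 1->9, 2->1, 3->18, 4->14; deleted nodes 1, 9; deleted edges (9,1,l); (9,18,r); (17,9,l); (17,14,r); added nodes 19; added edges (17,14,l); (17,19,r); (19,14,r); (19,18,l); result: nodes: 6:T, 10:W, 11:A, 12:O, 13:A, 14:D, 17:A, 18:A, 19:A edges: (11,10,r); (13,12,r); (17,14,l); (17,19,r); (18,6,l); (18,6,r); (19,14,r); (19,18,l)
final:
nodes: 6:T, 10:W, 11:A, 12:O, 13:A, 14:D, 17:A, 18:A, 19:A
edges: (11,10,r); (13,12,r); (17,14,l); (17,19,r); (18,6,l); (18,6,r); (19,14,r); (19,18,l)


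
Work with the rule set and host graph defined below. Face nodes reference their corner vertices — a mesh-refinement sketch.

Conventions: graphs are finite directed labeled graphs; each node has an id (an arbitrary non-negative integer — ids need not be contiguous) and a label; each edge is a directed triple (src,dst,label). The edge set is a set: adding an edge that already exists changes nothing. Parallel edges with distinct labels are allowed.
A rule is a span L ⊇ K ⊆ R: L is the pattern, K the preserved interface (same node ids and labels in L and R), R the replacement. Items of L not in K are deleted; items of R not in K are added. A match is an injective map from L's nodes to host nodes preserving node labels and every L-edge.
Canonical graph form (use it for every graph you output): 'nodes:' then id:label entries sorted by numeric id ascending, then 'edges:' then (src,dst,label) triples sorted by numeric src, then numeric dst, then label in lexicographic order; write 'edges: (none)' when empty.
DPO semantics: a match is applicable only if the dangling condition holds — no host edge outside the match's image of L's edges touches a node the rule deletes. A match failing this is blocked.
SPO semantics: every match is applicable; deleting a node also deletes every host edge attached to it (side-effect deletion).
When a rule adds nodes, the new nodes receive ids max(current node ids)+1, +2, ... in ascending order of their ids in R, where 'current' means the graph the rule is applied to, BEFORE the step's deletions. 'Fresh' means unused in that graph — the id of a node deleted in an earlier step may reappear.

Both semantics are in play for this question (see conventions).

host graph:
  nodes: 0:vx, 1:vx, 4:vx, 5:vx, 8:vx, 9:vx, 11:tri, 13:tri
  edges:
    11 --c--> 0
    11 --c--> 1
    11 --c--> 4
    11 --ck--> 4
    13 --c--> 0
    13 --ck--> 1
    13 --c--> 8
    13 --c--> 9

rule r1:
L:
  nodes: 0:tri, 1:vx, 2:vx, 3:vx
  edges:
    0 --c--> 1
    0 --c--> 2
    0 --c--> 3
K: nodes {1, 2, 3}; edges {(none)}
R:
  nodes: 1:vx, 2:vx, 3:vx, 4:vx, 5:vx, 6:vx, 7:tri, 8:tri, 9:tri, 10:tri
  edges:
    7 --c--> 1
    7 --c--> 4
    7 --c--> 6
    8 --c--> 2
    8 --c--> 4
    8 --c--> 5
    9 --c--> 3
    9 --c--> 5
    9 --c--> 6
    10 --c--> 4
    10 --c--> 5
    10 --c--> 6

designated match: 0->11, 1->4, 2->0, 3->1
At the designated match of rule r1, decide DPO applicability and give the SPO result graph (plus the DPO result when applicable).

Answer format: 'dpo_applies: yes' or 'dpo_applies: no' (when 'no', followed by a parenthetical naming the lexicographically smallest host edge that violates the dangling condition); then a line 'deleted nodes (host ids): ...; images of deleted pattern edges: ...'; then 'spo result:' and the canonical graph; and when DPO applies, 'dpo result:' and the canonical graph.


dpo_applies: no
(the rule deletes node 11, which keeps host edge (11,4,ck) outside the match image — the dangling condition fails, DPO blocks; SPO proceeds and side-deletes such edges)
deleted nodes (host ids): 11; images of deleted pattern edges: (11,0,c); (11,1,c); (11,4,c)
spo result:
nodes: 0:vx, 1:vx, 4:vx, 5:vx, 8:vx, 9:vx, 13:tri, 14:vx, 15:vx, 16:vx, 17:tri, 18:tri, 19:tri, 20:tri
edges: (13,0,c); (13,1,ck); (13,8,c); (13,9,c); (17,4,c); (17,14,c); (17,16,c); (18,0,c); (18,14,c); (18,15,c); (19,1,c); (19,15,c); (19,16,c); (20,14,c); (20,15,c); (20,16,c)


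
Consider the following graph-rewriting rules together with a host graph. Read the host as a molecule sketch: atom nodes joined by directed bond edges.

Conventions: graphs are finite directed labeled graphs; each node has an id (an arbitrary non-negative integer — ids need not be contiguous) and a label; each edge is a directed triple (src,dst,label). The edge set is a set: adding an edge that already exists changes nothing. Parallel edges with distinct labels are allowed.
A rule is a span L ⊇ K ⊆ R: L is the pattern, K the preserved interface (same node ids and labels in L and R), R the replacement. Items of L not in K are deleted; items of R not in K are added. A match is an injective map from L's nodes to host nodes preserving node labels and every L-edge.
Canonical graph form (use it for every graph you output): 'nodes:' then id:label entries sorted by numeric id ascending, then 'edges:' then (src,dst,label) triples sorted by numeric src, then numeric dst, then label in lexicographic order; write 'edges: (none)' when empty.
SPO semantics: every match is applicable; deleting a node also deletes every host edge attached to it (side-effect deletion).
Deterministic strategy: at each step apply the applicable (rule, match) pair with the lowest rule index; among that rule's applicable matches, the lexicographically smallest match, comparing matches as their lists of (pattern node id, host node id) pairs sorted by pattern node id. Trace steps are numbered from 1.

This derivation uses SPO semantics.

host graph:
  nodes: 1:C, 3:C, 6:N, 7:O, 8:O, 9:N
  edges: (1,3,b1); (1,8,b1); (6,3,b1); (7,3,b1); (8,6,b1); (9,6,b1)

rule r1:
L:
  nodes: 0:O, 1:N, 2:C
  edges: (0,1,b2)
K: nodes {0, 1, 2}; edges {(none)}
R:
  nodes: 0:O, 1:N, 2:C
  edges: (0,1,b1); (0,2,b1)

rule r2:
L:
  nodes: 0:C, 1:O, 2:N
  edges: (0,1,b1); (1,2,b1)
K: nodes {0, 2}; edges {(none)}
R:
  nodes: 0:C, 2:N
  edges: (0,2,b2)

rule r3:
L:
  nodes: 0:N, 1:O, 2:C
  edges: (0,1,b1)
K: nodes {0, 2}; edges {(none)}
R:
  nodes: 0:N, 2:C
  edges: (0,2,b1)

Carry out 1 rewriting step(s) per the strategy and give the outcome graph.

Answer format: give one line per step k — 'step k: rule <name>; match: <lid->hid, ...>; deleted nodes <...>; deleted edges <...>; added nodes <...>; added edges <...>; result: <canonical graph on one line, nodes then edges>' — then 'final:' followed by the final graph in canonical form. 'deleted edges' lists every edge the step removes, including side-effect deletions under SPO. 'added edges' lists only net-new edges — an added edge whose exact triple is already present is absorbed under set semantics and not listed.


step 1: rule r2; match: 0->1, 1->8, 2->6; deleted nodes 8; deleted edges (1,8,b1); (8,6,b1); added nodes (none); added edges (1,6,b2); result: nodes: 1:C, 3:C, 6:N, 7:O, 9:N edges: (1,3,b1); (1,6,b2); (6,3,b1); (7,3,b1); (9,6,b1)
final:
nodes: 1:C, 3:C, 6:N, 7:O, 9:N
edges: (1,3,b1); (1,6,b2); (6,3,b1); (7,3,b1); (9,6,b1)


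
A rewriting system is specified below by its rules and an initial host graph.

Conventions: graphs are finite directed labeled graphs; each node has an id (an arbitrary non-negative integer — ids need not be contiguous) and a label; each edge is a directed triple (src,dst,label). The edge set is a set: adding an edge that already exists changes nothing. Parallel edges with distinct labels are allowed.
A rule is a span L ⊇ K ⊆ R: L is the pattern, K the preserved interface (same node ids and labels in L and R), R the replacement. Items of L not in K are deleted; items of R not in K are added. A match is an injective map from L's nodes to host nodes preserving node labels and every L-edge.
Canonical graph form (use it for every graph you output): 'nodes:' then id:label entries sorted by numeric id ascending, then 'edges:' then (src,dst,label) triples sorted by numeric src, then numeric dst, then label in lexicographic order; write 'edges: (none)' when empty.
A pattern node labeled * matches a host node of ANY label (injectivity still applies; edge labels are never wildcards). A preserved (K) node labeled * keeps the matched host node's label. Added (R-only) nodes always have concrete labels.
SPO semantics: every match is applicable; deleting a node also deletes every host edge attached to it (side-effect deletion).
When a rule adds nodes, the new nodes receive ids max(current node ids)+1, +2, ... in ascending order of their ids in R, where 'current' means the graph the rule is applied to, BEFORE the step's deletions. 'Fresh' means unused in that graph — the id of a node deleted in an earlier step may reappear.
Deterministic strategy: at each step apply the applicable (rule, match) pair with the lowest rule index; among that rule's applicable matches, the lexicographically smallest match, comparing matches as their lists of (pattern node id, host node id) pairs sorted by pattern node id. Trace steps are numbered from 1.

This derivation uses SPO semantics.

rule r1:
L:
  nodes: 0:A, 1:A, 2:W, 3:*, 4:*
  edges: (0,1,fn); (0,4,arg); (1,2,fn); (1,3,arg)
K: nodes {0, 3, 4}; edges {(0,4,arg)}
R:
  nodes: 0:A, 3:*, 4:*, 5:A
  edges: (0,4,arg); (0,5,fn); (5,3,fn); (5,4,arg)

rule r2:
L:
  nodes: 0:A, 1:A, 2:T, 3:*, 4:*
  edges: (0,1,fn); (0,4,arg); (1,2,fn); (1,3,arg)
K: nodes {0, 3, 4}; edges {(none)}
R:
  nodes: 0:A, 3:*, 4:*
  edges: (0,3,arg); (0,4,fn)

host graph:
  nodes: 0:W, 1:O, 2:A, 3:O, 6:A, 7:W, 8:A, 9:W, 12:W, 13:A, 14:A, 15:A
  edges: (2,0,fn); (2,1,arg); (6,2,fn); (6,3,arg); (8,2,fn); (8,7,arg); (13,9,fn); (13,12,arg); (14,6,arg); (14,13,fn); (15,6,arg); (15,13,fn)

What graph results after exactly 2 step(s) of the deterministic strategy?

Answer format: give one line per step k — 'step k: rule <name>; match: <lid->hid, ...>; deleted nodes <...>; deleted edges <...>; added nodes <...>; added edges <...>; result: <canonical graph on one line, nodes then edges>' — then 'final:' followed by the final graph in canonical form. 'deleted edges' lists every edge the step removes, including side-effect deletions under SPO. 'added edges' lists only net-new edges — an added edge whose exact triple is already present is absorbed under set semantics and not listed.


step 1: rule r1; match: 0->6, 1->2, 2->0, 3->1, 4->3; deleted nodes 0, 2; deleted edges (2,0,fn); (2,1,arg); (6,2,fn); (8,2,fn); added nodes 16; added edges (6,16,fn); (16,1,fn); (16,3,arg); result: nodes: 1:O, 3:O, 6:A, 7:W, 8:A, 9:W, 12:W, 13:A, 14:A, 15:A, 16:A edges: (6,3,arg); (6,16,fn); (8,7,arg); (13,9,fn); (13,12,arg); (14,6,arg); (14,13,fn); (15,6,arg); (15,13,fn); (16,1,fn); (16,3,arg)
step 2: rule r1; match: 0->14, 1->13, 2->9, 3->12, 4->6; deleted nodes 9, 13; deleted edges (13,9,fn); (13,12,arg); (14,13,fn); (15,13,fn); added nodes 17; added edges (14,17,fn); (17,6,arg); (17,12,fn); result: nodes: 1:O, 3:O, 6:A, 7:W, 8:A, 12:W, 14:A, 15:A, 16:A, 17:A edges: (6,3,arg); (6,16,fn); (8,7,arg); (14,6,arg); (14,17,fn); (15,6,arg); (16,1,fn); (16,3,arg); (17,6,arg); (17,12,fn)
final:
nodes: 1:O, 3:O, 6:A, 7:W, 8:A, 12:W, 14:A, 15:A, 16:A, 17:A
edges: (6,3,arg); (6,16,fn); (8,7,arg); (14,6,arg); (14,17,fn); (15,6,arg); (16,1,fn); (16,3,arg); (17,6,arg); (17,12,fn)


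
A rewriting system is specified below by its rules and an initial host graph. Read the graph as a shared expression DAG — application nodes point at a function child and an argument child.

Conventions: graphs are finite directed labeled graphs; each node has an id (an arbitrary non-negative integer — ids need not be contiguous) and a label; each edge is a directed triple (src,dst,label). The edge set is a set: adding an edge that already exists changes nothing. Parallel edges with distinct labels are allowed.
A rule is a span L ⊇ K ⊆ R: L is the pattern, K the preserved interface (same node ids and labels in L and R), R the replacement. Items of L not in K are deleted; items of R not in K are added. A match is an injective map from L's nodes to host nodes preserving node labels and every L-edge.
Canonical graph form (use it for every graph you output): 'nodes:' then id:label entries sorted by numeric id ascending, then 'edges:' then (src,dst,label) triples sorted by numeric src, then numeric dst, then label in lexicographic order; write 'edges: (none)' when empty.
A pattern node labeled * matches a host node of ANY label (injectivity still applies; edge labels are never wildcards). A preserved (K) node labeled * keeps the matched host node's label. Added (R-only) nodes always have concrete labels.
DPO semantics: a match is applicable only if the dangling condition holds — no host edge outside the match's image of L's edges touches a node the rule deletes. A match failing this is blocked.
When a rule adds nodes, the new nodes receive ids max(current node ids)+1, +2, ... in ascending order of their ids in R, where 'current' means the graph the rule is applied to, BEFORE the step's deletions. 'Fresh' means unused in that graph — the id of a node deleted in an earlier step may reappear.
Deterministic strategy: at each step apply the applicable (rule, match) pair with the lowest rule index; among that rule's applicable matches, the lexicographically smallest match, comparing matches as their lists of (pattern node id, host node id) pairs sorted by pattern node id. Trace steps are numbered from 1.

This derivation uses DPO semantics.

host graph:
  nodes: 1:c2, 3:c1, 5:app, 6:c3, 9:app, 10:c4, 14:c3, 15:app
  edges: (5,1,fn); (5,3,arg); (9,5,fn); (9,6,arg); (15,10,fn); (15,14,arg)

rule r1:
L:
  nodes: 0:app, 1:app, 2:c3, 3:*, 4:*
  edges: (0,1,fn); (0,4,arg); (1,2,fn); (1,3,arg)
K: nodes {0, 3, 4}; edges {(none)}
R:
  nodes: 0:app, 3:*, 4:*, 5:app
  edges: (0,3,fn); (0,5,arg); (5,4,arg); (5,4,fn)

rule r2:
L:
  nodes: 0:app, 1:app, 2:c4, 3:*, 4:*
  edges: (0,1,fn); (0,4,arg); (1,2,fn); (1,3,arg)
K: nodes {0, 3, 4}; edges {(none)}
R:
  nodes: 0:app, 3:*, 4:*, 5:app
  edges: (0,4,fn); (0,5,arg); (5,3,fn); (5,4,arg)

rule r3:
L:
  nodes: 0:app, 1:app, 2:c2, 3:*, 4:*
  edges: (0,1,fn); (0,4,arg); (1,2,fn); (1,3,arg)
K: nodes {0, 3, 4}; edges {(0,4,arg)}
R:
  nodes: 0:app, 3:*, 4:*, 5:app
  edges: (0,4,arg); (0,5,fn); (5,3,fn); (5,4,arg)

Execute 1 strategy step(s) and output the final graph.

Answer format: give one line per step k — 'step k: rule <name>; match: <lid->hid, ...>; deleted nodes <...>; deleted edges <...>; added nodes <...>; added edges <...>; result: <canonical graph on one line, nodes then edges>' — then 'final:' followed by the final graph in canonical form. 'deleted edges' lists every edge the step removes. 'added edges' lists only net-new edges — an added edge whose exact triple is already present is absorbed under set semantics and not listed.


step 1: rule r3; match: 0->9, 1->5, 2->1, 3->3, 4->6; deleted nodes 1, 5; deleted edges (5,1,fn); (5,3,arg); (9,5,fn); added nodes 16; added edges (9,16,fn); (16,3,fn); (16,6,arg); result: nodes: 3:c1, 6:c3, 9:app, 10:c4, 14:c3, 15:app, 16:app edges: (9,6,arg); (9,16,fn); (15,10,fn); (15,14,arg); (16,3,fn); (16,6,arg)
final:
nodes: 3:c1, 6:c3, 9:app, 10:c4, 14:c3, 15:app, 16:app
edges: (9,6,arg); (9,16,fn); (15,10,fn); (15,14,arg); (16,3,fn); (16,6,arg)


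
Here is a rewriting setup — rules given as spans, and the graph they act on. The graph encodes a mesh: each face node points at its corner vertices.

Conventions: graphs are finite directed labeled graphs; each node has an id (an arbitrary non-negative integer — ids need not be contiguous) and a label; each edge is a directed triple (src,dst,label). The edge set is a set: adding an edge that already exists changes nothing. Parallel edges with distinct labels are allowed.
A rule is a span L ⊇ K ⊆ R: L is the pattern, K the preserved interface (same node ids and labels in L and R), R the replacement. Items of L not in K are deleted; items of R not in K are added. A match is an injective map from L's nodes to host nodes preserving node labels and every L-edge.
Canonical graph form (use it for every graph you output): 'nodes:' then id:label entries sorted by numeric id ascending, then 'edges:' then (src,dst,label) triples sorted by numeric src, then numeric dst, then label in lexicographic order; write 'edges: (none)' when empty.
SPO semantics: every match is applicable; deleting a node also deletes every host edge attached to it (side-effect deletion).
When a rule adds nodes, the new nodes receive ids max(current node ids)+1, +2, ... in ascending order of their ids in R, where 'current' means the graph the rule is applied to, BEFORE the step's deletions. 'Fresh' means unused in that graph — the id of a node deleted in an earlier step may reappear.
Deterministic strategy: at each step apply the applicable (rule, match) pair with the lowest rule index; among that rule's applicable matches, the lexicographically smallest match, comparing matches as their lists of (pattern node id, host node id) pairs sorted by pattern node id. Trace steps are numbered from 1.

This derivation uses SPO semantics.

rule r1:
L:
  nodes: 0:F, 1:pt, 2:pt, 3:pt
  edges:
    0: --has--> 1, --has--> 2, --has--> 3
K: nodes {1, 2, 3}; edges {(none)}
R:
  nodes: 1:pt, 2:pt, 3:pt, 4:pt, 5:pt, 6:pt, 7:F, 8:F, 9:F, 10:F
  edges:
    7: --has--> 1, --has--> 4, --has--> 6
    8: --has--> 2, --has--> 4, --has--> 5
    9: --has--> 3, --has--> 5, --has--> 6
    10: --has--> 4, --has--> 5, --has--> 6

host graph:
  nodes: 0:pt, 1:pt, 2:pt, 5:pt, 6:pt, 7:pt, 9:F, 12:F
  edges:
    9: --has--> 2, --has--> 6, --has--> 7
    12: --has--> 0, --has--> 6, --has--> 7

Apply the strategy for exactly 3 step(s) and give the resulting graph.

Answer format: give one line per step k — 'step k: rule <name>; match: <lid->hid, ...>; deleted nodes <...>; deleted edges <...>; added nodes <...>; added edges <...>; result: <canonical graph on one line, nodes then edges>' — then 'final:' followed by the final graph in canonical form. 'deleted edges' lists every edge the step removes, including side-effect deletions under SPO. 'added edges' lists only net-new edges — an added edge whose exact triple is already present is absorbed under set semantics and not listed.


step 1: rule r1; match: 0->9, 1->2, 2->6, 3->7; deleted nodes 9; deleted edges (9,2,has); (9,6,has); (9,7,has); added nodes 13, 14, 15, 16, 17, 18, 19; added edges (16,2,has); (16,13,has); (16,15,has); (17,6,has); (17,13,has); (17,14,has); (18,7,has); (18,14,has); (18,15,has); (19,13,has); (19,14,has); (19,15,has); result: nodes: 0:pt, 1:pt, 2:pt, 5:pt, 6:pt, 7:pt, 12:F, 13:pt, 14:pt, 15:pt, 16:F, 17:F, 18:F, 19:F edges: (12,0,has); (12,6,has); (12,7,has); (16,2,has); (16,13,has); (16,15,has); (17,6,has); (17,13,has); (17,14,has); (18,7,has); (18,14,has); (18,15,has); (19,13,has); (19,14,has); (19,15,has)
step 2: rule r1; match: 0->12, 1->0, 2->6, 3->7; deleted nodes 12; deleted edges (12,0,has); (12,6,has); (12,7,has); added nodes 20, 21, 22, 23, 24, 25, 26; added edges (23,0,has); (23,20,has); (23,22,has); (24,6,has); (24,20,has); (24,21,has); (25,7,has); (25,21,has); (25,22,has); (26,20,has); (26,21,has); (26,22,has); result: nodes: 0:pt, 1:pt, 2:pt, 5:pt, 6:pt, 7:pt, 13:pt, 14:pt, 15:pt, 16:F, 17:F, 18:F, 19:F, 20:pt, 21:pt, 22:pt, 23:F, 24:F, 25:F, 26:F edges: (16,2,has); (16,13,has); (16,15,has); (17,6,has); (17,13,has); (17,14,has); (18,7,has); (18,14,has); (18,15,has); (19,13,has); (19,14,has); (19,15,has); (23,0,has); (23,20,has); (23,22,has); (24,6,has); (24,20,has); (24,21,has); (25,7,has); (25,21,has); (25,22,has); (26,20,has); (26,21,has); (26,22,has)
step 3: rule r1; match: 0->16, 1->2, 2->13, 3->15; deleted nodes 16; deleted edges (16,2,has); (16,13,has); (16,15,has); added nodes 27, 28, 29, 30, 31, 32, 33; added edges (30,2,has); (30,27,has); (30,29,has); (31,13,has); (31,27,has); (31,28,has); (32,15,has); (32,28,has); (32,29,has); (33,27,has); (33,28,has); (33,29,has); result: nodes: 0:pt, 1:pt, 2:pt, 5:pt, 6:pt, 7:pt, 13:pt, 14:pt, 15:pt, 17:F, 18:F, 19:F, 20:pt, 21:pt, 22:pt, 23:F, 24:F, 25:F, 26:F, 27:pt, 28:pt, 29:pt, 30:F, 31:F, 32:F, 33:F edges: (17,6,has); (17,13,has); (17,14,has); (18,7,has); (18,14,has); (18,15,has); (19,13,has); (19,14,has); (19,15,has); (23,0,has); (23,20,has); (23,22,has); (24,6,has); (24,20,has); (24,21,has); (25,7,has); (25,21,has); (25,22,has); (26,20,has); (26,21,has); (26,22,has); (30,2,has); (30,27,has); (30,29,has); (31,13,has); (31,27,has); (31,28,has); (32,15,has); (32,28,has); (32,29,has); (33,27,has); (33,28,has); (33,29,has)
final:
nodes: 0:pt, 1:pt, 2:pt, 5:pt, 6:pt, 7:pt, 13:pt, 14:pt, 15:pt, 17:F, 18:F, 19:F, 20:pt, 21:pt, 22:pt, 23:F, 24:F, 25:F, 26:F, 27:pt, 28:pt, 29:pt, 30:F, 31:F, 32:F, 33:F
edges: (17,6,has); (17,13,has); (17,14,has); (18,7,has); (18,14,has); (18,15,has); (19,13,has); (19,14,has); (19,15,has); (23,0,has); (23,20,has); (23,22,has); (24,6,has); (24,20,has); (24,21,has); (25,7,has); (25,21,has); (25,22,has); (26,20,has); (26,21,has); (26,22,has); (30,2,has); (30,27,has); (30,29,has); (31,13,has); (31,27,has); (31,28,has); (32,15,has); (32,28,has); (32,29,has); (33,27,has); (33,28,has); (33,29,has)


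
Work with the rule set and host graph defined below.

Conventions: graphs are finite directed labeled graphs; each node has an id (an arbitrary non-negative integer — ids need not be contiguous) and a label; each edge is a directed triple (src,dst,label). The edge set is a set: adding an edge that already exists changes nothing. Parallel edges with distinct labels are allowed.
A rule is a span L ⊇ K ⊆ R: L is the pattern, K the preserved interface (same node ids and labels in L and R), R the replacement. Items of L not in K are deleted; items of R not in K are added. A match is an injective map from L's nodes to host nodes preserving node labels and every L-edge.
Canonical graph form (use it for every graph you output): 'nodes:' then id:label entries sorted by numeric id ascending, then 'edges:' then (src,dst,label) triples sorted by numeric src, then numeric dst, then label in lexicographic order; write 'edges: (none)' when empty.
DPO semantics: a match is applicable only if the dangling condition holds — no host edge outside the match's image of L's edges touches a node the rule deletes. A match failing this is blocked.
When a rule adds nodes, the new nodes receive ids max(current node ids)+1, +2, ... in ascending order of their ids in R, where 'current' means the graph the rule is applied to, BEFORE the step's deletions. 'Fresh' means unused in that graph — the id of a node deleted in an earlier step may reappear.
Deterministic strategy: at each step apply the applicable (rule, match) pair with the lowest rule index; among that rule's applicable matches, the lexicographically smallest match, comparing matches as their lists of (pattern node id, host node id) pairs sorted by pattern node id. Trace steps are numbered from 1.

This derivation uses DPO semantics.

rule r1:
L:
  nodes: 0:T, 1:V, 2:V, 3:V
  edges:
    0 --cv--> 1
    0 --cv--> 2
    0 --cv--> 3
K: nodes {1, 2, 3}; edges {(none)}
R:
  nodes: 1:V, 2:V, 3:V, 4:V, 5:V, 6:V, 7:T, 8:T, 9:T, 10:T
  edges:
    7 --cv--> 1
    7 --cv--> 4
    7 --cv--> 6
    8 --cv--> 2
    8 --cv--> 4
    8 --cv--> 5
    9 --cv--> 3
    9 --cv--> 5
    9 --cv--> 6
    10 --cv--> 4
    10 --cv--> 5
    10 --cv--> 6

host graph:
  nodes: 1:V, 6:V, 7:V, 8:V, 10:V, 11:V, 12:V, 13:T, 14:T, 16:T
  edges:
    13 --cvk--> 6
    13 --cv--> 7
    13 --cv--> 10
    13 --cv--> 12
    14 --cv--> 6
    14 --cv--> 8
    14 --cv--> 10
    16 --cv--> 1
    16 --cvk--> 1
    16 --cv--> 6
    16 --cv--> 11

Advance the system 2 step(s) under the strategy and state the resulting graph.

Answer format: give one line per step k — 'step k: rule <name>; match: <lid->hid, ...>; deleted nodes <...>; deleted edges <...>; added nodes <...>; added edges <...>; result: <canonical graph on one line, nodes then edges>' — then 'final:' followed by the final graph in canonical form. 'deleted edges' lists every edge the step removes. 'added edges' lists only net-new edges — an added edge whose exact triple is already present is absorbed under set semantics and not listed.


step 1: rule r1; match: 0->14, 1->6, 2->8, 3->10; deleted nodes 14; deleted edges (14,6,cv); (14,8,cv); (14,10,cv); added nodes 17, 18, 19, 20, 21, 22, 23; added edges (20,6,cv); (20,17,cv); (20,19,cv); (21,8,cv); (21,17,cv); (21,18,cv); (22,10,cv); (22,18,cv); (22,19,cv); (23,17,cv); (23,18,cv); (23,19,cv); result: nodes: 1:V, 6:V, 7:V, 8:V, 10:V, 11:V, 12:V, 13:T, 16:T, 17:V, 18:V, 19:V, 20:T, 21:T, 22:T, 23:T edges: (13,6,cvk); (13,7,cv); (13,10,cv); (13,12,cv); (16,1,cv); (16,1,cvk); (16,6,cv); (16,11,cv); (20,6,cv); (20,17,cv); (20,19,cv); (21,8,cv); (21,17,cv); (21,18,cv); (22,10,cv); (22,18,cv); (22,19,cv); (23,17,cv); (23,18,cv); (23,19,cv)
step 2: rule r1; match: 0->20, 1->6, 2->17, 3->19; deleted nodes 20; deleted edges (20,6,cv); (20,17,cv); (20,19,cv); added nodes 24, 25, 26, 27, 28, 29, 30; added edges (27,6,cv); (27,24,cv); (27,26,cv); (28,17,cv); (28,24,cv); (28,25,cv); (29,19,cv); (29,25,cv); (29,26,cv); (30,24,cv); (30,25,cv); (30,26,cv); result: nodes: 1:V, 6:V, 7:V, 8:V, 10:V, 11:V, 12:V, 13:T, 16:T, 17:V, 18:V, 19:V, 21:T, 22:T, 23:T, 24:V, 25:V, 26:V, 27:T, 28:T, 29:T, 30:T edges: (13,6,cvk); (13,7,cv); (13,10,cv); (13,12,cv); (16,1,cv); (16,1,cvk); (16,6,cv); (16,11,cv); (21,8,cv); (21,17,cv); (21,18,cv); (22,10,cv); (22,18,cv); (22,19,cv); (23,17,cv); (23,18,cv); (23,19,cv); (27,6,cv); (27,24,cv); (27,26,cv); (28,17,cv); (28,24,cv); (28,25,cv); (29,19,cv); (29,25,cv); (29,26,cv); (30,24,cv); (30,25,cv); (30,26,cv)
final:
nodes: 1:V, 6:V, 7:V, 8:V, 10:V, 11:V, 12:V, 13:T, 16:T, 17:V, 18:V, 19:V, 21:T, 22:T, 23:T, 24:V, 25:V, 26:V, 27:T, 28:T, 29:T, 30:T
edges: (13,6,cvk); (13,7,cv); (13,10,cv); (13,12,cv); (16,1,cv); (16,1,cvk); (16,6,cv); (16,11,cv); (21,8,cv); (21,17,cv); (21,18,cv); (22,10,cv); (22,18,cv); (22,19,cv); (23,17,cv); (23,18,cv); (23,19,cv); (27,6,cv); (27,24,cv); (27,26,cv); (28,17,cv); (28,24,cv); (28,25,cv); (29,19,cv); (29,25,cv); (29,26,cv); (30,24,cv); (30,25,cv); (30,26,cv)
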